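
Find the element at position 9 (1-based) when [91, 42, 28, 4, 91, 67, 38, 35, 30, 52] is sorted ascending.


Sort ascending: [4, 28, 30, 35, 38, 42, 52, 67, 91, 91]
The 9th element (1-indexed) is at index 8.
Value = 91
Final answer: 91


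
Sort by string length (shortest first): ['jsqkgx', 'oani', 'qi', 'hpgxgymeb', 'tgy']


Compute lengths:
  'jsqkgx' has length 6
  'oani' has length 4
  'qi' has length 2
  'hpgxgymeb' has length 9
  'tgy' has length 3
Lengths in increasing order: 2 < 3 < 4 < 6 < 9
Listing the words in that order gives the answer.
Final answer: ['qi', 'tgy', 'oani', 'jsqkgx', 'hpgxgymeb']


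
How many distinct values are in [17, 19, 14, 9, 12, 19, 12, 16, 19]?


List all unique values:
Distinct values: [9, 12, 14, 16, 17, 19]
Count = 6
Final answer: 6


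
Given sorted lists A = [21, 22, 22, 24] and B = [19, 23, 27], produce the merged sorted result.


List A: [21, 22, 22, 24]
List B: [19, 23, 27]
Repeatedly compare the front elements and take the smaller:
  21 vs 19 -> take 19
  21 vs 23 -> take 21
  22 vs 23 -> take 22
  22 vs 23 -> take 22
  24 vs 23 -> take 23
  24 vs 27 -> take 24
  A is exhausted; append the rest of B: [27]
Final answer: [19, 21, 22, 22, 23, 24, 27]


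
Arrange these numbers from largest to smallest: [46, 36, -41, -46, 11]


Original list: [46, 36, -41, -46, 11]
Repeatedly take the largest remaining element:
  Remaining [46, 36, -41, -46, 11] -> largest is 46
  Remaining [36, -41, -46, 11] -> largest is 36
  Remaining [-41, -46, 11] -> largest is 11
  Remaining [-41, -46] -> largest is -41
  Remaining [-46] -> largest is -46
Collecting the picks in order gives the descending list.
Final answer: [46, 36, 11, -41, -46]


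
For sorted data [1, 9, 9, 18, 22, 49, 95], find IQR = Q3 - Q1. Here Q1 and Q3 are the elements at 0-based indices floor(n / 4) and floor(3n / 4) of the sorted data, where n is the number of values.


The data has n = 7 elements.
Q1 index = floor(7 / 4) = floor(1.75) = 1; Q3 index = floor(3 * 7 / 4) = floor(5.25) = 5
Q1 = element at index 1 = 9
Q3 = element at index 5 = 49
IQR = 49 - 9 = 40
Final answer: 40


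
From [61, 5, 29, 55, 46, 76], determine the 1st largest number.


Sort descending: [76, 61, 55, 46, 29, 5]
The 1st element (1-indexed) is at index 0.
Value = 76
Final answer: 76


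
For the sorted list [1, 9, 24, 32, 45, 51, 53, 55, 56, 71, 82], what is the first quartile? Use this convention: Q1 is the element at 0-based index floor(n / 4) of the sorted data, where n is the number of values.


The list has n = 11 elements.
Q1 index = floor(11 / 4) = floor(2.75) = 2
Counting from index 0 in the sorted data, the element at index 2 is 24.
Final answer: 24


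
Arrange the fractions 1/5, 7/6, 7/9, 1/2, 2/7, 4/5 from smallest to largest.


Convert to decimal for comparison:
  1/5 = 0.2
  7/6 = 1.1667
  7/9 = 0.7778
  1/2 = 0.5
  2/7 = 0.2857
  4/5 = 0.8
Decimals in increasing order: 0.2 < 0.2857 < 0.5 < 0.7778 < 0.8 < 1.1667
Writing each back as its fraction gives the sorted order.
Final answer: 1/5, 2/7, 1/2, 7/9, 4/5, 7/6


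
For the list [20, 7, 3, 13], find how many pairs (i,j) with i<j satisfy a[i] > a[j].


For each element, count the later elements that are smaller than it:
  20 (index 0): smaller elements after it = [7, 3, 13] -> 3
  7 (index 1): smaller elements after it = [3] -> 1
  3 (index 2): smaller elements after it = [] -> 0
Total inversions = 3 + 1 + 0 = 4
Final answer: 4


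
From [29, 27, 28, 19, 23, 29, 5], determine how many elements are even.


Check each element:
  29 is odd
  27 is odd
  28 is even
  19 is odd
  23 is odd
  29 is odd
  5 is odd
Evens: [28]
Count of evens = 1
Final answer: 1


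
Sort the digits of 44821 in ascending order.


The number 44821 has digits: 4, 4, 8, 2, 1
Sorted: 1, 2, 4, 4, 8
Joining the sorted digits gives the result.
Final answer: 12448


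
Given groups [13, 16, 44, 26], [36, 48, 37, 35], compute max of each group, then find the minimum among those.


Find max of each group:
  Group 1: [13, 16, 44, 26] -> max = 44
  Group 2: [36, 48, 37, 35] -> max = 48
Maxes: [44, 48]
Minimum of maxes = 44
Final answer: 44


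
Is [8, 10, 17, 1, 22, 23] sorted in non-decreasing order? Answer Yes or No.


Check consecutive pairs:
  8 <= 10? True
  10 <= 17? True
  17 <= 1? False
  1 <= 22? True
  22 <= 23? True
1 consecutive pair(s) are out of order, so the list is not sorted.
Final answer: No


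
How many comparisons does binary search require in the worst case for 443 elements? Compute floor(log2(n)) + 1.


Binary search halves the search space each step.
Maximum comparisons = floor(log2(443)) + 1
log2(443) = 8.7912
floor(log2(443)) = 8, so 8 + 1 = 9
Final answer: 9


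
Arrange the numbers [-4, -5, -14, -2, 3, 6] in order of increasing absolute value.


Compute absolute values:
  |-4| = 4
  |-5| = 5
  |-14| = 14
  |-2| = 2
  |3| = 3
  |6| = 6
Absolute values in increasing order: 2 < 3 < 4 < 5 < 6 < 14
Listing the original numbers in that order gives the answer.
Final answer: [-2, 3, -4, -5, 6, -14]


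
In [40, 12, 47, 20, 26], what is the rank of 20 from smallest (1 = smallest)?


Sort ascending: [12, 20, 26, 40, 47]
Find 20 in the sorted list.
20 is at position 2 (1-indexed).
Final answer: 2


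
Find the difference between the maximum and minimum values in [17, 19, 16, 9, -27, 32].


Maximum value: 32
Minimum value: -27
Range = 32 - (-27) = 59
Final answer: 59


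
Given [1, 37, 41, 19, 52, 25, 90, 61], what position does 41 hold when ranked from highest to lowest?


Sort descending: [90, 61, 52, 41, 37, 25, 19, 1]
Find 41 in the sorted list.
41 is at position 4.
Final answer: 4


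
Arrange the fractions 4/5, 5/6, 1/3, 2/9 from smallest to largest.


Convert to decimal for comparison:
  4/5 = 0.8
  5/6 = 0.8333
  1/3 = 0.3333
  2/9 = 0.2222
Decimals in increasing order: 0.2222 < 0.3333 < 0.8 < 0.8333
Writing each back as its fraction gives the sorted order.
Final answer: 2/9, 1/3, 4/5, 5/6


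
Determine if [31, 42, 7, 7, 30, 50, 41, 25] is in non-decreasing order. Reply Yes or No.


Check consecutive pairs:
  31 <= 42? True
  42 <= 7? False
  7 <= 7? True
  7 <= 30? True
  30 <= 50? True
  50 <= 41? False
  41 <= 25? False
3 consecutive pair(s) are out of order, so the list is not sorted.
Final answer: No


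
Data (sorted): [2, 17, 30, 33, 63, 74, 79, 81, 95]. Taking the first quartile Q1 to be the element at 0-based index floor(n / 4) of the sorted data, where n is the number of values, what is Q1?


The list has n = 9 elements.
Q1 index = floor(9 / 4) = floor(2.25) = 2
Counting from index 0 in the sorted data, the element at index 2 is 30.
Final answer: 30


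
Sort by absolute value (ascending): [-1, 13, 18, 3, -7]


Compute absolute values:
  |-1| = 1
  |13| = 13
  |18| = 18
  |3| = 3
  |-7| = 7
Absolute values in increasing order: 1 < 3 < 7 < 13 < 18
Listing the original numbers in that order gives the answer.
Final answer: [-1, 3, -7, 13, 18]


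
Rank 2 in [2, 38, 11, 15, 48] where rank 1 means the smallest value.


Sort ascending: [2, 11, 15, 38, 48]
Find 2 in the sorted list.
2 is at position 1 (1-indexed).
Final answer: 1


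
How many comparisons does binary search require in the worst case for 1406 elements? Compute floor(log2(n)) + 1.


Binary search halves the search space each step.
Maximum comparisons = floor(log2(1406)) + 1
log2(1406) = 10.4574
floor(log2(1406)) = 10, so 10 + 1 = 11
Final answer: 11


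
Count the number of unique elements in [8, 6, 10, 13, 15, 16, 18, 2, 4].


List all unique values:
Distinct values: [2, 4, 6, 8, 10, 13, 15, 16, 18]
Count = 9
Final answer: 9


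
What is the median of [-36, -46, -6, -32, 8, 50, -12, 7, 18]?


First, sort the list: [-46, -36, -32, -12, -6, 7, 8, 18, 50]
The list has 9 elements (odd count).
The middle index is 4 (0-based), and the element there is -6.
Final answer: -6


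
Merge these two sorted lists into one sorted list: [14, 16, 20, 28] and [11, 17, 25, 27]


List A: [14, 16, 20, 28]
List B: [11, 17, 25, 27]
Repeatedly compare the front elements and take the smaller:
  14 vs 11 -> take 11
  14 vs 17 -> take 14
  16 vs 17 -> take 16
  20 vs 17 -> take 17
  20 vs 25 -> take 20
  28 vs 25 -> take 25
  28 vs 27 -> take 27
  B is exhausted; append the rest of A: [28]
Final answer: [11, 14, 16, 17, 20, 25, 27, 28]


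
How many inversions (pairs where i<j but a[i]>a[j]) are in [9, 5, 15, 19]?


For each element, count the later elements that are smaller than it:
  9 (index 0): smaller elements after it = [5] -> 1
  5 (index 1): smaller elements after it = [] -> 0
  15 (index 2): smaller elements after it = [] -> 0
Total inversions = 1 + 0 + 0 = 1
Final answer: 1


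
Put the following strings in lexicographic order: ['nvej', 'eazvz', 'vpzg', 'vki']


Compare strings character by character (the first differing letter decides):
  'eazvz' < 'nvej' since 'e' < 'n' at position 1
  'nvej' < 'vki' since 'n' < 'v' at position 1
  'vki' < 'vpzg' since 'k' < 'p' at position 2
Chaining these comparisons gives the alphabetical order.
Final answer: ['eazvz', 'nvej', 'vki', 'vpzg']


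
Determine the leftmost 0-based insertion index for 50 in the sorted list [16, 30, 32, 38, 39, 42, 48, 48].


List is sorted: [16, 30, 32, 38, 39, 42, 48, 48]
We need the leftmost position where 50 can be inserted, i.e. the first index whose element is >= 50 (or the end of the list if none is).
Binary search with low=0, high=8 (0-based indices):
  low=0, high=8, mid=4: a[4]=39 < 50, so low = 5
  low=5, high=8, mid=6: a[6]=48 < 50, so low = 7
  low=7, high=8, mid=7: a[7]=48 < 50, so low = 8
Now low = high = 8, so the insertion index is 8.
Final answer: 8


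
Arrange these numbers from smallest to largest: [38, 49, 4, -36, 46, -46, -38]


Original list: [38, 49, 4, -36, 46, -46, -38]
Repeatedly take the smallest remaining element:
  Remaining [38, 49, 4, -36, 46, -46, -38] -> smallest is -46
  Remaining [38, 49, 4, -36, 46, -38] -> smallest is -38
  Remaining [38, 49, 4, -36, 46] -> smallest is -36
  Remaining [38, 49, 4, 46] -> smallest is 4
  Remaining [38, 49, 46] -> smallest is 38
  Remaining [49, 46] -> smallest is 46
  Remaining [49] -> smallest is 49
Collecting the picks in order gives the sorted list.
Final answer: [-46, -38, -36, 4, 38, 46, 49]


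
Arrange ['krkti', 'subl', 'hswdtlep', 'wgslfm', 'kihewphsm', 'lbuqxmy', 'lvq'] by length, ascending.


Compute lengths:
  'krkti' has length 5
  'subl' has length 4
  'hswdtlep' has length 8
  'wgslfm' has length 6
  'kihewphsm' has length 9
  'lbuqxmy' has length 7
  'lvq' has length 3
Lengths in increasing order: 3 < 4 < 5 < 6 < 7 < 8 < 9
Listing the words in that order gives the answer.
Final answer: ['lvq', 'subl', 'krkti', 'wgslfm', 'lbuqxmy', 'hswdtlep', 'kihewphsm']


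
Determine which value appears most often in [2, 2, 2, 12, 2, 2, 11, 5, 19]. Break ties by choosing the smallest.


Count the frequency of each value:
  2 appears 5 time(s)
  5 appears 1 time(s)
  11 appears 1 time(s)
  12 appears 1 time(s)
  19 appears 1 time(s)
Maximum frequency is 5.
Only 2 reaches that frequency, so it is the mode.
Final answer: 2


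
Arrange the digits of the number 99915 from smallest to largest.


The number 99915 has digits: 9, 9, 9, 1, 5
Sorted: 1, 5, 9, 9, 9
Joining the sorted digits gives the result.
Final answer: 15999


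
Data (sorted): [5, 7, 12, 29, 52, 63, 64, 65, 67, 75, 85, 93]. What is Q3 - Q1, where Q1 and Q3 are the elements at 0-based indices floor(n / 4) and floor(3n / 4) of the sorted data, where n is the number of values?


The data has n = 12 elements.
Q1 index = floor(12 / 4) = floor(3) = 3; Q3 index = floor(3 * 12 / 4) = floor(9) = 9
Q1 = element at index 3 = 29
Q3 = element at index 9 = 75
IQR = 75 - 29 = 46
Final answer: 46


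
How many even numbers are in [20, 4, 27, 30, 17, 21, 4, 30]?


Check each element:
  20 is even
  4 is even
  27 is odd
  30 is even
  17 is odd
  21 is odd
  4 is even
  30 is even
Evens: [20, 4, 30, 4, 30]
Count of evens = 5
Final answer: 5


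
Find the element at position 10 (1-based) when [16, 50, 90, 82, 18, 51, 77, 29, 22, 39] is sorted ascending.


Sort ascending: [16, 18, 22, 29, 39, 50, 51, 77, 82, 90]
The 10th element (1-indexed) is at index 9.
Value = 90
Final answer: 90


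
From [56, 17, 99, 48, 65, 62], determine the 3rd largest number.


Sort descending: [99, 65, 62, 56, 48, 17]
The 3rd element (1-indexed) is at index 2.
Value = 62
Final answer: 62


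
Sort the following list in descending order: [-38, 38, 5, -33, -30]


Original list: [-38, 38, 5, -33, -30]
Repeatedly take the largest remaining element:
  Remaining [-38, 38, 5, -33, -30] -> largest is 38
  Remaining [-38, 5, -33, -30] -> largest is 5
  Remaining [-38, -33, -30] -> largest is -30
  Remaining [-38, -33] -> largest is -33
  Remaining [-38] -> largest is -38
Collecting the picks in order gives the descending list.
Final answer: [38, 5, -30, -33, -38]


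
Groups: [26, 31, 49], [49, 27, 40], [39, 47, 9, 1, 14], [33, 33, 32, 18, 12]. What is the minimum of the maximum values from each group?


Find max of each group:
  Group 1: [26, 31, 49] -> max = 49
  Group 2: [49, 27, 40] -> max = 49
  Group 3: [39, 47, 9, 1, 14] -> max = 47
  Group 4: [33, 33, 32, 18, 12] -> max = 33
Maxes: [49, 49, 47, 33]
Minimum of maxes = 33
Final answer: 33


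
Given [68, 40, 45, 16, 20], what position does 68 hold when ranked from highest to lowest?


Sort descending: [68, 45, 40, 20, 16]
Find 68 in the sorted list.
68 is at position 1.
Final answer: 1


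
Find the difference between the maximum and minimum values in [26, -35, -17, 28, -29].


Maximum value: 28
Minimum value: -35
Range = 28 - (-35) = 63
Final answer: 63


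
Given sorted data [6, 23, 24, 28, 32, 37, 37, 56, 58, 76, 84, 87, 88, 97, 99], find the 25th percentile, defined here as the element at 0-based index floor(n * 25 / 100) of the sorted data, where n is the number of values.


The dataset has n = 15 elements.
Index = floor(15 * 25 / 100) = floor(375 / 100) = floor(3.75) = 3
Counting from index 0 in the sorted data, the element at index 3 is 28.
Final answer: 28


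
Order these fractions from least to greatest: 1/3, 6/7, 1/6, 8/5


Convert to decimal for comparison:
  1/3 = 0.3333
  6/7 = 0.8571
  1/6 = 0.1667
  8/5 = 1.6
Decimals in increasing order: 0.1667 < 0.3333 < 0.8571 < 1.6
Writing each back as its fraction gives the sorted order.
Final answer: 1/6, 1/3, 6/7, 8/5


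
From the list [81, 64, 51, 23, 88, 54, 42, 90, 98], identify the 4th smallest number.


Sort ascending: [23, 42, 51, 54, 64, 81, 88, 90, 98]
The 4th element (1-indexed) is at index 3.
Value = 54
Final answer: 54


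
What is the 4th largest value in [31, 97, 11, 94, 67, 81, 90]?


Sort descending: [97, 94, 90, 81, 67, 31, 11]
The 4th element (1-indexed) is at index 3.
Value = 81
Final answer: 81


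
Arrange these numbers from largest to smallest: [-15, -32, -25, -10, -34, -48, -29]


Original list: [-15, -32, -25, -10, -34, -48, -29]
Repeatedly take the largest remaining element:
  Remaining [-15, -32, -25, -10, -34, -48, -29] -> largest is -10
  Remaining [-15, -32, -25, -34, -48, -29] -> largest is -15
  Remaining [-32, -25, -34, -48, -29] -> largest is -25
  Remaining [-32, -34, -48, -29] -> largest is -29
  Remaining [-32, -34, -48] -> largest is -32
  Remaining [-34, -48] -> largest is -34
  Remaining [-48] -> largest is -48
Collecting the picks in order gives the descending list.
Final answer: [-10, -15, -25, -29, -32, -34, -48]


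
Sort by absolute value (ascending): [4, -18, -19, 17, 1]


Compute absolute values:
  |4| = 4
  |-18| = 18
  |-19| = 19
  |17| = 17
  |1| = 1
Absolute values in increasing order: 1 < 4 < 17 < 18 < 19
Listing the original numbers in that order gives the answer.
Final answer: [1, 4, 17, -18, -19]


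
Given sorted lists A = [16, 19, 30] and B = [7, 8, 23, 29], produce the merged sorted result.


List A: [16, 19, 30]
List B: [7, 8, 23, 29]
Repeatedly compare the front elements and take the smaller:
  16 vs 7 -> take 7
  16 vs 8 -> take 8
  16 vs 23 -> take 16
  19 vs 23 -> take 19
  30 vs 23 -> take 23
  30 vs 29 -> take 29
  B is exhausted; append the rest of A: [30]
Final answer: [7, 8, 16, 19, 23, 29, 30]


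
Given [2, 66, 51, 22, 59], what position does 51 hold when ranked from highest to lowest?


Sort descending: [66, 59, 51, 22, 2]
Find 51 in the sorted list.
51 is at position 3.
Final answer: 3


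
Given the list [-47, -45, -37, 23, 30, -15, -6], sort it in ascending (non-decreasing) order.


Original list: [-47, -45, -37, 23, 30, -15, -6]
Repeatedly take the smallest remaining element:
  Remaining [-47, -45, -37, 23, 30, -15, -6] -> smallest is -47
  Remaining [-45, -37, 23, 30, -15, -6] -> smallest is -45
  Remaining [-37, 23, 30, -15, -6] -> smallest is -37
  Remaining [23, 30, -15, -6] -> smallest is -15
  Remaining [23, 30, -6] -> smallest is -6
  Remaining [23, 30] -> smallest is 23
  Remaining [30] -> smallest is 30
Collecting the picks in order gives the sorted list.
Final answer: [-47, -45, -37, -15, -6, 23, 30]


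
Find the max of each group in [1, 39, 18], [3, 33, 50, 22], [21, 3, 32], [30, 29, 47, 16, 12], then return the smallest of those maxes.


Find max of each group:
  Group 1: [1, 39, 18] -> max = 39
  Group 2: [3, 33, 50, 22] -> max = 50
  Group 3: [21, 3, 32] -> max = 32
  Group 4: [30, 29, 47, 16, 12] -> max = 47
Maxes: [39, 50, 32, 47]
Minimum of maxes = 32
Final answer: 32


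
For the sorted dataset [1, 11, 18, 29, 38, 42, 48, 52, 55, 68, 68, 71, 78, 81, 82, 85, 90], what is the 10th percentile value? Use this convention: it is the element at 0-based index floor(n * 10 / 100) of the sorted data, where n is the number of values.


The dataset has n = 17 elements.
Index = floor(17 * 10 / 100) = floor(170 / 100) = floor(1.7) = 1
Counting from index 0 in the sorted data, the element at index 1 is 11.
Final answer: 11


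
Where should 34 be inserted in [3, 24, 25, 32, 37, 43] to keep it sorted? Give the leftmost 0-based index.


List is sorted: [3, 24, 25, 32, 37, 43]
We need the leftmost position where 34 can be inserted, i.e. the first index whose element is >= 34 (or the end of the list if none is).
Binary search with low=0, high=6 (0-based indices):
  low=0, high=6, mid=3: a[3]=32 < 34, so low = 4
  low=4, high=6, mid=5: a[5]=43 >= 34, so high = 5
  low=4, high=5, mid=4: a[4]=37 >= 34, so high = 4
Now low = high = 4, so the insertion index is 4.
Final answer: 4


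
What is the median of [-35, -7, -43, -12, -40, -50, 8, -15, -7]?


First, sort the list: [-50, -43, -40, -35, -15, -12, -7, -7, 8]
The list has 9 elements (odd count).
The middle index is 4 (0-based), and the element there is -15.
Final answer: -15


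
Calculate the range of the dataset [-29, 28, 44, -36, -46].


Maximum value: 44
Minimum value: -46
Range = 44 - (-46) = 90
Final answer: 90


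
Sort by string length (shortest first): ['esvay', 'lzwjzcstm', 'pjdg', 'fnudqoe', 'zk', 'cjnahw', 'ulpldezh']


Compute lengths:
  'esvay' has length 5
  'lzwjzcstm' has length 9
  'pjdg' has length 4
  'fnudqoe' has length 7
  'zk' has length 2
  'cjnahw' has length 6
  'ulpldezh' has length 8
Lengths in increasing order: 2 < 4 < 5 < 6 < 7 < 8 < 9
Listing the words in that order gives the answer.
Final answer: ['zk', 'pjdg', 'esvay', 'cjnahw', 'fnudqoe', 'ulpldezh', 'lzwjzcstm']


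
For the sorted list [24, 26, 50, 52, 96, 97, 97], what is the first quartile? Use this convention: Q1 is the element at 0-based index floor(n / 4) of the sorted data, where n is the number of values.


The list has n = 7 elements.
Q1 index = floor(7 / 4) = floor(1.75) = 1
Counting from index 0 in the sorted data, the element at index 1 is 26.
Final answer: 26


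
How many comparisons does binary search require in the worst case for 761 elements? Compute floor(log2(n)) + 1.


Binary search halves the search space each step.
Maximum comparisons = floor(log2(761)) + 1
log2(761) = 9.5718
floor(log2(761)) = 9, so 9 + 1 = 10
Final answer: 10


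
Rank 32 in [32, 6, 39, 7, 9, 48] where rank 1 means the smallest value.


Sort ascending: [6, 7, 9, 32, 39, 48]
Find 32 in the sorted list.
32 is at position 4 (1-indexed).
Final answer: 4


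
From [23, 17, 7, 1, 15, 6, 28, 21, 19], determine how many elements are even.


Check each element:
  23 is odd
  17 is odd
  7 is odd
  1 is odd
  15 is odd
  6 is even
  28 is even
  21 is odd
  19 is odd
Evens: [6, 28]
Count of evens = 2
Final answer: 2


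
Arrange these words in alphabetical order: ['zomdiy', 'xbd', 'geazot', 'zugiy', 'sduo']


Compare strings character by character (the first differing letter decides):
  'geazot' < 'sduo' since 'g' < 's' at position 1
  'sduo' < 'xbd' since 's' < 'x' at position 1
  'xbd' < 'zomdiy' since 'x' < 'z' at position 1
  'zomdiy' < 'zugiy' since 'o' < 'u' at position 2
Chaining these comparisons gives the alphabetical order.
Final answer: ['geazot', 'sduo', 'xbd', 'zomdiy', 'zugiy']


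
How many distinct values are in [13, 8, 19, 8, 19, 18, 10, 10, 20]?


List all unique values:
Distinct values: [8, 10, 13, 18, 19, 20]
Count = 6
Final answer: 6


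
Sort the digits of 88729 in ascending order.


The number 88729 has digits: 8, 8, 7, 2, 9
Sorted: 2, 7, 8, 8, 9
Joining the sorted digits gives the result.
Final answer: 27889


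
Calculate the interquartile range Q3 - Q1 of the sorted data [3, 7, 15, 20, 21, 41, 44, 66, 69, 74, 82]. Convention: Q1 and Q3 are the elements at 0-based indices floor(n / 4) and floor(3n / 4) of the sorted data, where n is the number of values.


The data has n = 11 elements.
Q1 index = floor(11 / 4) = floor(2.75) = 2; Q3 index = floor(3 * 11 / 4) = floor(8.25) = 8
Q1 = element at index 2 = 15
Q3 = element at index 8 = 69
IQR = 69 - 15 = 54
Final answer: 54


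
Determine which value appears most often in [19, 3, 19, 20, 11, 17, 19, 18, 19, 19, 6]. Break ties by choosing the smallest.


Count the frequency of each value:
  3 appears 1 time(s)
  6 appears 1 time(s)
  11 appears 1 time(s)
  17 appears 1 time(s)
  18 appears 1 time(s)
  19 appears 5 time(s)
  20 appears 1 time(s)
Maximum frequency is 5.
Only 19 reaches that frequency, so it is the mode.
Final answer: 19


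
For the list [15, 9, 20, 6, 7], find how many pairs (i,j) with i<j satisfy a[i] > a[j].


For each element, count the later elements that are smaller than it:
  15 (index 0): smaller elements after it = [9, 6, 7] -> 3
  9 (index 1): smaller elements after it = [6, 7] -> 2
  20 (index 2): smaller elements after it = [6, 7] -> 2
  6 (index 3): smaller elements after it = [] -> 0
Total inversions = 3 + 2 + 2 + 0 = 7
Final answer: 7


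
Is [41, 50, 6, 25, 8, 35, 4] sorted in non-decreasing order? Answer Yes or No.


Check consecutive pairs:
  41 <= 50? True
  50 <= 6? False
  6 <= 25? True
  25 <= 8? False
  8 <= 35? True
  35 <= 4? False
3 consecutive pair(s) are out of order, so the list is not sorted.
Final answer: No


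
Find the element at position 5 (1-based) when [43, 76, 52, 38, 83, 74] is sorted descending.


Sort descending: [83, 76, 74, 52, 43, 38]
The 5th element (1-indexed) is at index 4.
Value = 43
Final answer: 43


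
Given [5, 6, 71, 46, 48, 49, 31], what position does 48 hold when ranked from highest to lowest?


Sort descending: [71, 49, 48, 46, 31, 6, 5]
Find 48 in the sorted list.
48 is at position 3.
Final answer: 3


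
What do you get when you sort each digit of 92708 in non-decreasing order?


The number 92708 has digits: 9, 2, 7, 0, 8
Sorted: 0, 2, 7, 8, 9
Joining the sorted digits gives the result.
Final answer: 02789


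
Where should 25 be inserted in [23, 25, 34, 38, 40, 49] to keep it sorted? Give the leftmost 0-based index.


List is sorted: [23, 25, 34, 38, 40, 49]
We need the leftmost position where 25 can be inserted, i.e. the first index whose element is >= 25 (or the end of the list if none is).
Binary search with low=0, high=6 (0-based indices):
  low=0, high=6, mid=3: a[3]=38 >= 25, so high = 3
  low=0, high=3, mid=1: a[1]=25 >= 25, so high = 1
  low=0, high=1, mid=0: a[0]=23 < 25, so low = 1
Now low = high = 1, so the insertion index is 1.
Final answer: 1


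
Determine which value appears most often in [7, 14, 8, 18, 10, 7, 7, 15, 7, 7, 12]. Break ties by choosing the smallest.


Count the frequency of each value:
  7 appears 5 time(s)
  8 appears 1 time(s)
  10 appears 1 time(s)
  12 appears 1 time(s)
  14 appears 1 time(s)
  15 appears 1 time(s)
  18 appears 1 time(s)
Maximum frequency is 5.
Only 7 reaches that frequency, so it is the mode.
Final answer: 7


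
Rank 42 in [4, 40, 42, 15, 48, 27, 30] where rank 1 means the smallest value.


Sort ascending: [4, 15, 27, 30, 40, 42, 48]
Find 42 in the sorted list.
42 is at position 6 (1-indexed).
Final answer: 6


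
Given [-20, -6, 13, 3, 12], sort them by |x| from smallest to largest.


Compute absolute values:
  |-20| = 20
  |-6| = 6
  |13| = 13
  |3| = 3
  |12| = 12
Absolute values in increasing order: 3 < 6 < 12 < 13 < 20
Listing the original numbers in that order gives the answer.
Final answer: [3, -6, 12, 13, -20]


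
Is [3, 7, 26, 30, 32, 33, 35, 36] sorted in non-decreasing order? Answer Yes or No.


Check consecutive pairs:
  3 <= 7? True
  7 <= 26? True
  26 <= 30? True
  30 <= 32? True
  32 <= 33? True
  33 <= 35? True
  35 <= 36? True
Every consecutive pair is in order, so the list is non-decreasing.
Final answer: Yes


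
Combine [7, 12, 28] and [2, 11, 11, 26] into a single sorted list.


List A: [7, 12, 28]
List B: [2, 11, 11, 26]
Repeatedly compare the front elements and take the smaller:
  7 vs 2 -> take 2
  7 vs 11 -> take 7
  12 vs 11 -> take 11
  12 vs 11 -> take 11
  12 vs 26 -> take 12
  28 vs 26 -> take 26
  B is exhausted; append the rest of A: [28]
Final answer: [2, 7, 11, 11, 12, 26, 28]


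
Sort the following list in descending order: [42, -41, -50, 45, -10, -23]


Original list: [42, -41, -50, 45, -10, -23]
Repeatedly take the largest remaining element:
  Remaining [42, -41, -50, 45, -10, -23] -> largest is 45
  Remaining [42, -41, -50, -10, -23] -> largest is 42
  Remaining [-41, -50, -10, -23] -> largest is -10
  Remaining [-41, -50, -23] -> largest is -23
  Remaining [-41, -50] -> largest is -41
  Remaining [-50] -> largest is -50
Collecting the picks in order gives the descending list.
Final answer: [45, 42, -10, -23, -41, -50]


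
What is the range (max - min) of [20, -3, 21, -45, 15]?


Maximum value: 21
Minimum value: -45
Range = 21 - (-45) = 66
Final answer: 66


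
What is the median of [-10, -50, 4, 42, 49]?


First, sort the list: [-50, -10, 4, 42, 49]
The list has 5 elements (odd count).
The middle index is 2 (0-based), and the element there is 4.
Final answer: 4


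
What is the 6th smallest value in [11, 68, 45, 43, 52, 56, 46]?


Sort ascending: [11, 43, 45, 46, 52, 56, 68]
The 6th element (1-indexed) is at index 5.
Value = 56
Final answer: 56


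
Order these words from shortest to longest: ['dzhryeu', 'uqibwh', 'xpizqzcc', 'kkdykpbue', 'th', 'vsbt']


Compute lengths:
  'dzhryeu' has length 7
  'uqibwh' has length 6
  'xpizqzcc' has length 8
  'kkdykpbue' has length 9
  'th' has length 2
  'vsbt' has length 4
Lengths in increasing order: 2 < 4 < 6 < 7 < 8 < 9
Listing the words in that order gives the answer.
Final answer: ['th', 'vsbt', 'uqibwh', 'dzhryeu', 'xpizqzcc', 'kkdykpbue']


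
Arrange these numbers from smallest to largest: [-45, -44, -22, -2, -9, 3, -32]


Original list: [-45, -44, -22, -2, -9, 3, -32]
Repeatedly take the smallest remaining element:
  Remaining [-45, -44, -22, -2, -9, 3, -32] -> smallest is -45
  Remaining [-44, -22, -2, -9, 3, -32] -> smallest is -44
  Remaining [-22, -2, -9, 3, -32] -> smallest is -32
  Remaining [-22, -2, -9, 3] -> smallest is -22
  Remaining [-2, -9, 3] -> smallest is -9
  Remaining [-2, 3] -> smallest is -2
  Remaining [3] -> smallest is 3
Collecting the picks in order gives the sorted list.
Final answer: [-45, -44, -32, -22, -9, -2, 3]


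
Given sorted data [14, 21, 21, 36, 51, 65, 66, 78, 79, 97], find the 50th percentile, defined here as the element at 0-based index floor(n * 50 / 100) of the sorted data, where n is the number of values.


The dataset has n = 10 elements.
Index = floor(10 * 50 / 100) = floor(500 / 100) = floor(5) = 5
Counting from index 0 in the sorted data, the element at index 5 is 65.
Final answer: 65


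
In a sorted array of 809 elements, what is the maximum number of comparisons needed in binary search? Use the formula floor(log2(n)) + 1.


Binary search halves the search space each step.
Maximum comparisons = floor(log2(809)) + 1
log2(809) = 9.66
floor(log2(809)) = 9, so 9 + 1 = 10
Final answer: 10


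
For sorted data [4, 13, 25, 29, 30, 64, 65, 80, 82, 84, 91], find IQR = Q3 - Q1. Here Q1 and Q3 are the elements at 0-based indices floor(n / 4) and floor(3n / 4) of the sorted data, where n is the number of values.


The data has n = 11 elements.
Q1 index = floor(11 / 4) = floor(2.75) = 2; Q3 index = floor(3 * 11 / 4) = floor(8.25) = 8
Q1 = element at index 2 = 25
Q3 = element at index 8 = 82
IQR = 82 - 25 = 57
Final answer: 57


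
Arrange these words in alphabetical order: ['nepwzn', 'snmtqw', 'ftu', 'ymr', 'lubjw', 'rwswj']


Compare strings character by character (the first differing letter decides):
  'ftu' < 'lubjw' since 'f' < 'l' at position 1
  'lubjw' < 'nepwzn' since 'l' < 'n' at position 1
  'nepwzn' < 'rwswj' since 'n' < 'r' at position 1
  'rwswj' < 'snmtqw' since 'r' < 's' at position 1
  'snmtqw' < 'ymr' since 's' < 'y' at position 1
Chaining these comparisons gives the alphabetical order.
Final answer: ['ftu', 'lubjw', 'nepwzn', 'rwswj', 'snmtqw', 'ymr']


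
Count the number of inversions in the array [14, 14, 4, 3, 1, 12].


For each element, count the later elements that are smaller than it:
  14 (index 0): smaller elements after it = [4, 3, 1, 12] -> 4
  14 (index 1): smaller elements after it = [4, 3, 1, 12] -> 4
  4 (index 2): smaller elements after it = [3, 1] -> 2
  3 (index 3): smaller elements after it = [1] -> 1
  1 (index 4): smaller elements after it = [] -> 0
Total inversions = 4 + 4 + 2 + 1 + 0 = 11
Final answer: 11


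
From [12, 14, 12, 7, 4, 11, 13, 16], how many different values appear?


List all unique values:
Distinct values: [4, 7, 11, 12, 13, 14, 16]
Count = 7
Final answer: 7


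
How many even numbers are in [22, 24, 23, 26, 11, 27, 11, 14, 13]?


Check each element:
  22 is even
  24 is even
  23 is odd
  26 is even
  11 is odd
  27 is odd
  11 is odd
  14 is even
  13 is odd
Evens: [22, 24, 26, 14]
Count of evens = 4
Final answer: 4


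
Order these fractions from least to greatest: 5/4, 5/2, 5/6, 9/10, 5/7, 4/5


Convert to decimal for comparison:
  5/4 = 1.25
  5/2 = 2.5
  5/6 = 0.8333
  9/10 = 0.9
  5/7 = 0.7143
  4/5 = 0.8
Decimals in increasing order: 0.7143 < 0.8 < 0.8333 < 0.9 < 1.25 < 2.5
Writing each back as its fraction gives the sorted order.
Final answer: 5/7, 4/5, 5/6, 9/10, 5/4, 5/2


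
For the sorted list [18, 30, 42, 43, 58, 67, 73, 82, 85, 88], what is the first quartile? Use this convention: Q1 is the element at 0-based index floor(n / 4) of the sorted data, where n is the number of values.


The list has n = 10 elements.
Q1 index = floor(10 / 4) = floor(2.5) = 2
Counting from index 0 in the sorted data, the element at index 2 is 42.
Final answer: 42


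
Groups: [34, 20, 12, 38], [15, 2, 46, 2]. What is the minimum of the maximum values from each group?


Find max of each group:
  Group 1: [34, 20, 12, 38] -> max = 38
  Group 2: [15, 2, 46, 2] -> max = 46
Maxes: [38, 46]
Minimum of maxes = 38
Final answer: 38


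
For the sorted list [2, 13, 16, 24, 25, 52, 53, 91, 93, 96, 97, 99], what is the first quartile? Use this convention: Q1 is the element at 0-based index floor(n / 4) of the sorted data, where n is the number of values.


The list has n = 12 elements.
Q1 index = floor(12 / 4) = floor(3) = 3
Counting from index 0 in the sorted data, the element at index 3 is 24.
Final answer: 24


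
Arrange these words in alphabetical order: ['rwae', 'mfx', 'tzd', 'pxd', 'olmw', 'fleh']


Compare strings character by character (the first differing letter decides):
  'fleh' < 'mfx' since 'f' < 'm' at position 1
  'mfx' < 'olmw' since 'm' < 'o' at position 1
  'olmw' < 'pxd' since 'o' < 'p' at position 1
  'pxd' < 'rwae' since 'p' < 'r' at position 1
  'rwae' < 'tzd' since 'r' < 't' at position 1
Chaining these comparisons gives the alphabetical order.
Final answer: ['fleh', 'mfx', 'olmw', 'pxd', 'rwae', 'tzd']


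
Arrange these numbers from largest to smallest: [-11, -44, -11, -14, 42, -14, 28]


Original list: [-11, -44, -11, -14, 42, -14, 28]
Repeatedly take the largest remaining element:
  Remaining [-11, -44, -11, -14, 42, -14, 28] -> largest is 42
  Remaining [-11, -44, -11, -14, -14, 28] -> largest is 28
  Remaining [-11, -44, -11, -14, -14] -> largest is -11
  Remaining [-44, -11, -14, -14] -> largest is -11
  Remaining [-44, -14, -14] -> largest is -14
  Remaining [-44, -14] -> largest is -14
  Remaining [-44] -> largest is -44
Collecting the picks in order gives the descending list.
Final answer: [42, 28, -11, -11, -14, -14, -44]


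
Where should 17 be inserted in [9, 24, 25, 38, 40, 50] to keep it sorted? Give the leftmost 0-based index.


List is sorted: [9, 24, 25, 38, 40, 50]
We need the leftmost position where 17 can be inserted, i.e. the first index whose element is >= 17 (or the end of the list if none is).
Binary search with low=0, high=6 (0-based indices):
  low=0, high=6, mid=3: a[3]=38 >= 17, so high = 3
  low=0, high=3, mid=1: a[1]=24 >= 17, so high = 1
  low=0, high=1, mid=0: a[0]=9 < 17, so low = 1
Now low = high = 1, so the insertion index is 1.
Final answer: 1


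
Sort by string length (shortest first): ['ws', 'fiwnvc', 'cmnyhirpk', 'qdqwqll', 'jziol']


Compute lengths:
  'ws' has length 2
  'fiwnvc' has length 6
  'cmnyhirpk' has length 9
  'qdqwqll' has length 7
  'jziol' has length 5
Lengths in increasing order: 2 < 5 < 6 < 7 < 9
Listing the words in that order gives the answer.
Final answer: ['ws', 'jziol', 'fiwnvc', 'qdqwqll', 'cmnyhirpk']


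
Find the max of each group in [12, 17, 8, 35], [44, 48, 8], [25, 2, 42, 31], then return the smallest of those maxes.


Find max of each group:
  Group 1: [12, 17, 8, 35] -> max = 35
  Group 2: [44, 48, 8] -> max = 48
  Group 3: [25, 2, 42, 31] -> max = 42
Maxes: [35, 48, 42]
Minimum of maxes = 35
Final answer: 35


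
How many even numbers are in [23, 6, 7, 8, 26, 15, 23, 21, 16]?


Check each element:
  23 is odd
  6 is even
  7 is odd
  8 is even
  26 is even
  15 is odd
  23 is odd
  21 is odd
  16 is even
Evens: [6, 8, 26, 16]
Count of evens = 4
Final answer: 4


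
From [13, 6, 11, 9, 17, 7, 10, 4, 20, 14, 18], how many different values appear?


List all unique values:
Distinct values: [4, 6, 7, 9, 10, 11, 13, 14, 17, 18, 20]
Count = 11
Final answer: 11


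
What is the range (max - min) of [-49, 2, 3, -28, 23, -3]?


Maximum value: 23
Minimum value: -49
Range = 23 - (-49) = 72
Final answer: 72


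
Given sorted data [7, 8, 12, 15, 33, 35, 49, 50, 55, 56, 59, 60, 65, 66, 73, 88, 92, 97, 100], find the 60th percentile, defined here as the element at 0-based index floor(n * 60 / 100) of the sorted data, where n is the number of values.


The dataset has n = 19 elements.
Index = floor(19 * 60 / 100) = floor(1140 / 100) = floor(11.4) = 11
Counting from index 0 in the sorted data, the element at index 11 is 60.
Final answer: 60


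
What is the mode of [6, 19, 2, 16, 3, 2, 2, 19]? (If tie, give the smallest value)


Count the frequency of each value:
  2 appears 3 time(s)
  3 appears 1 time(s)
  6 appears 1 time(s)
  16 appears 1 time(s)
  19 appears 2 time(s)
Maximum frequency is 3.
Only 2 reaches that frequency, so it is the mode.
Final answer: 2


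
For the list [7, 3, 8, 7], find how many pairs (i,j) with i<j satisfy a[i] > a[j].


For each element, count the later elements that are smaller than it:
  7 (index 0): smaller elements after it = [3] -> 1
  3 (index 1): smaller elements after it = [] -> 0
  8 (index 2): smaller elements after it = [7] -> 1
Total inversions = 1 + 0 + 1 = 2
Final answer: 2


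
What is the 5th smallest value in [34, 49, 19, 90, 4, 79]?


Sort ascending: [4, 19, 34, 49, 79, 90]
The 5th element (1-indexed) is at index 4.
Value = 79
Final answer: 79


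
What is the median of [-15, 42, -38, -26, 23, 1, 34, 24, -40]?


First, sort the list: [-40, -38, -26, -15, 1, 23, 24, 34, 42]
The list has 9 elements (odd count).
The middle index is 4 (0-based), and the element there is 1.
Final answer: 1


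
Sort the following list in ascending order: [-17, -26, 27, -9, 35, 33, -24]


Original list: [-17, -26, 27, -9, 35, 33, -24]
Repeatedly take the smallest remaining element:
  Remaining [-17, -26, 27, -9, 35, 33, -24] -> smallest is -26
  Remaining [-17, 27, -9, 35, 33, -24] -> smallest is -24
  Remaining [-17, 27, -9, 35, 33] -> smallest is -17
  Remaining [27, -9, 35, 33] -> smallest is -9
  Remaining [27, 35, 33] -> smallest is 27
  Remaining [35, 33] -> smallest is 33
  Remaining [35] -> smallest is 35
Collecting the picks in order gives the sorted list.
Final answer: [-26, -24, -17, -9, 27, 33, 35]


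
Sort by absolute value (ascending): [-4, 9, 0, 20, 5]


Compute absolute values:
  |-4| = 4
  |9| = 9
  |0| = 0
  |20| = 20
  |5| = 5
Absolute values in increasing order: 0 < 4 < 5 < 9 < 20
Listing the original numbers in that order gives the answer.
Final answer: [0, -4, 5, 9, 20]


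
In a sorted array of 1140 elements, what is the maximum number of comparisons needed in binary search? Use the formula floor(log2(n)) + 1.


Binary search halves the search space each step.
Maximum comparisons = floor(log2(1140)) + 1
log2(1140) = 10.1548
floor(log2(1140)) = 10, so 10 + 1 = 11
Final answer: 11


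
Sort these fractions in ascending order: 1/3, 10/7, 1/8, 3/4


Convert to decimal for comparison:
  1/3 = 0.3333
  10/7 = 1.4286
  1/8 = 0.125
  3/4 = 0.75
Decimals in increasing order: 0.125 < 0.3333 < 0.75 < 1.4286
Writing each back as its fraction gives the sorted order.
Final answer: 1/8, 1/3, 3/4, 10/7


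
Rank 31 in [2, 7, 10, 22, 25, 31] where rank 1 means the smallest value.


Sort ascending: [2, 7, 10, 22, 25, 31]
Find 31 in the sorted list.
31 is at position 6 (1-indexed).
Final answer: 6


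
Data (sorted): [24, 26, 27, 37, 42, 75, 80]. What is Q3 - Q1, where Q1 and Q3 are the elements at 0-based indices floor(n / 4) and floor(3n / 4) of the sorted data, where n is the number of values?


The data has n = 7 elements.
Q1 index = floor(7 / 4) = floor(1.75) = 1; Q3 index = floor(3 * 7 / 4) = floor(5.25) = 5
Q1 = element at index 1 = 26
Q3 = element at index 5 = 75
IQR = 75 - 26 = 49
Final answer: 49


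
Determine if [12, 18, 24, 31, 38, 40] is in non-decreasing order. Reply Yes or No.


Check consecutive pairs:
  12 <= 18? True
  18 <= 24? True
  24 <= 31? True
  31 <= 38? True
  38 <= 40? True
Every consecutive pair is in order, so the list is non-decreasing.
Final answer: Yes


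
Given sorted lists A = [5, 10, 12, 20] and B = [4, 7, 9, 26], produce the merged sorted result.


List A: [5, 10, 12, 20]
List B: [4, 7, 9, 26]
Repeatedly compare the front elements and take the smaller:
  5 vs 4 -> take 4
  5 vs 7 -> take 5
  10 vs 7 -> take 7
  10 vs 9 -> take 9
  10 vs 26 -> take 10
  12 vs 26 -> take 12
  20 vs 26 -> take 20
  A is exhausted; append the rest of B: [26]
Final answer: [4, 5, 7, 9, 10, 12, 20, 26]


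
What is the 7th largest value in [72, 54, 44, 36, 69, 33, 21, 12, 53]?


Sort descending: [72, 69, 54, 53, 44, 36, 33, 21, 12]
The 7th element (1-indexed) is at index 6.
Value = 33
Final answer: 33
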